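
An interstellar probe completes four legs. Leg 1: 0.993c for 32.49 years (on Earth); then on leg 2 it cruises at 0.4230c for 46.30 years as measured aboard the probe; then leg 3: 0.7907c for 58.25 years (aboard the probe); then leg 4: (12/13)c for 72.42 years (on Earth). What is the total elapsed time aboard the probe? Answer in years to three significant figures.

Leg 1: γ = 1/√(1 − 0.993²) = 1/√0.01395 = 8.466; τ_1 = 32.49/8.466 = 3.838 years.
Leg 2: 46.30 years is already measured aboard the probe.
Leg 3: 58.25 years is already measured aboard the probe.
Leg 4: γ = 1/√(1 − (12/13)²) = 13/5 = 2.600; τ_4 = 72.42/2.600 = 27.85 years.
Total: 3.838 + 46.30 + 58.25 + 27.85 years.

τ = 136 years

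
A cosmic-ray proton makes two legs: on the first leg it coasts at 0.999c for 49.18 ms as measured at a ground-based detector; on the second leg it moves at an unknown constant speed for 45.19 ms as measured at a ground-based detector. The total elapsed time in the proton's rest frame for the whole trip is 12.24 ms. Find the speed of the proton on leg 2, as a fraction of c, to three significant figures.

Leg 1: γ = 1/√(1 − 0.999²) = 1/√0.001999 = 22.37; τ_1 = 49.18/22.37 = 2.199 ms.
Leg 2: speed unknown; τ_2 = 45.19/γ_2.
Total proper time: 2.199 + τ_2 = 12.24, so τ_2 = 12.24 − 2.199 = 10.04 ms.
γ_2 = 45.19/10.04 = 4.500; β = √(1 − 1/γ²) = √0.9506.

β = 0.975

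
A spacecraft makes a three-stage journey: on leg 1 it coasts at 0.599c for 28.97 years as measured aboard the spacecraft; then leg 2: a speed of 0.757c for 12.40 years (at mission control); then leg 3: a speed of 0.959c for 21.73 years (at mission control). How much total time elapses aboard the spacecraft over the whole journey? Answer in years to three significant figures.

τ = 43.2 years

Leg 1: 28.97 years is already measured aboard the spacecraft.
Leg 2: γ = 1/√(1 − 0.757²) = 1/√0.4270 = 1.530; τ_2 = 12.40/1.530 = 8.102 years.
Leg 3: γ = 1/√(1 − 0.959²) = 1/√0.08032 = 3.529; τ_3 = 21.73/3.529 = 6.158 years.
Total: 28.97 + 8.102 + 6.158 years.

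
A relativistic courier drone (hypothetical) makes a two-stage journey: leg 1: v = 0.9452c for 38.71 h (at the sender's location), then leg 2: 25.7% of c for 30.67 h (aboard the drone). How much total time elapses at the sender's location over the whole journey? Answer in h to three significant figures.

Δt = 70.4 h

Leg 1: 38.71 h is already measured at the sender's location.
Leg 2: β = 0.257; γ = 1/√(1 − 0.257²) = 1/√0.9340 = 1.035; Δt_2 = 1.035 × 30.67 = 31.74 h.
Total: 38.71 + 31.74 h.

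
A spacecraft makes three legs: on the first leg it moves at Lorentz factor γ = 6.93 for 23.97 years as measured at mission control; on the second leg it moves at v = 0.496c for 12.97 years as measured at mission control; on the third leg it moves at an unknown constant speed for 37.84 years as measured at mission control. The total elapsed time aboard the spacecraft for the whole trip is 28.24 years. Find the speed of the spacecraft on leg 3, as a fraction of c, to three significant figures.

β = 0.934

Leg 1: γ = 6.93; τ_1 = 23.97/6.930 = 3.459 years.
Leg 2: γ = 1/√(1 − 0.496²) = 1/√0.7540 = 1.152; τ_2 = 12.97/1.152 = 11.26 years.
Leg 3: speed unknown; τ_3 = 37.84/γ_3.
Total proper time: 3.459 + 11.26 + τ_3 = 28.24, so τ_3 = 28.24 − 14.72 = 13.52 years.
γ_3 = 37.84/13.52 = 2.799; β = √(1 − 1/γ²) = √0.8724.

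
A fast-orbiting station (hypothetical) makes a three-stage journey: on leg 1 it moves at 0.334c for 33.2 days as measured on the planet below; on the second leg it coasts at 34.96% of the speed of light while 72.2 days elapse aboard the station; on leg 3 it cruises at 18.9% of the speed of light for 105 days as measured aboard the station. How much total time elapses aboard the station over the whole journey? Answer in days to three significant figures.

τ = 208 days

Leg 1: γ = 1/√(1 − 0.334²) = 1/√0.8884 = 1.061; τ_1 = 33.2/1.061 = 31.29 days.
Leg 2: 72.2 days is already measured aboard the station.
Leg 3: 105 days is already measured aboard the station.
Total: 31.29 + 72.20 + 105.0 days.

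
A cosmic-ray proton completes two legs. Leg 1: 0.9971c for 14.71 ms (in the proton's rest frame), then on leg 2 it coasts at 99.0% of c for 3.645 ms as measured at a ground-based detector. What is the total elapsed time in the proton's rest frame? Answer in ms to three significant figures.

Leg 1: 14.71 ms is already measured in the proton's rest frame.
Leg 2: β = 0.990; γ = 1/√(1 − 0.990²) = 1/√0.01990 = 7.089; τ_2 = 3.645/7.089 = 0.5142 ms.
Total: 14.71 + 0.5142 ms.

τ = 15.2 ms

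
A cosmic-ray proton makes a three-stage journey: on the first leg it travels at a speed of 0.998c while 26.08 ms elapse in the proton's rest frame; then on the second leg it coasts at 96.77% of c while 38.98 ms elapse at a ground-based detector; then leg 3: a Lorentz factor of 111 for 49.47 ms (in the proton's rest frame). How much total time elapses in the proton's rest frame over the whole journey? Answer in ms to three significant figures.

Leg 1: 26.08 ms is already measured in the proton's rest frame.
Leg 2: β = 0.9677; γ = 1/√(1 − 0.9677²) = 1/√0.06356 = 3.967; τ_2 = 38.98/3.967 = 9.827 ms.
Leg 3: 49.47 ms is already measured in the proton's rest frame.
Total: 26.08 + 9.827 + 49.47 ms.

τ = 85.4 ms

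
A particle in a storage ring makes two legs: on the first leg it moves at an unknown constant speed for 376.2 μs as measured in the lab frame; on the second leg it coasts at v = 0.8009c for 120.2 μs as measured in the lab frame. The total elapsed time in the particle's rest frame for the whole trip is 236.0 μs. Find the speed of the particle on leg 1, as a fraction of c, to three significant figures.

Leg 1: speed unknown; τ_1 = 376.2/γ_1.
Leg 2: γ = 1/√(1 − 0.8009²) = 1/√0.3586 = 1.670; τ_2 = 120.2/1.670 = 71.98 μs.
Total proper time: τ_1 + 71.98 = 236.0, so τ_1 = 236.0 − 71.98 = 164.0 μs.
γ_1 = 376.2/164.0 = 2.294; β = √(1 − 1/γ²) = √0.8099.

β = 0.900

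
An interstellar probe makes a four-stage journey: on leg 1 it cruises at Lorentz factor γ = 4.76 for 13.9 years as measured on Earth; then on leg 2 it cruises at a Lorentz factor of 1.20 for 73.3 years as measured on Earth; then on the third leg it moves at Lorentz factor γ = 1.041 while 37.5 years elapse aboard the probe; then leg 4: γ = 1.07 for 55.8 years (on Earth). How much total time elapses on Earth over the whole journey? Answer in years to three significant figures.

Δt = 182 years

Leg 1: 13.9 years is already measured on Earth.
Leg 2: 73.3 years is already measured on Earth.
Leg 3: γ = 1.041; Δt_3 = 1.041 × 37.5 = 39.04 years.
Leg 4: 55.8 years is already measured on Earth.
Total: 13.90 + 73.30 + 39.04 + 55.80 years.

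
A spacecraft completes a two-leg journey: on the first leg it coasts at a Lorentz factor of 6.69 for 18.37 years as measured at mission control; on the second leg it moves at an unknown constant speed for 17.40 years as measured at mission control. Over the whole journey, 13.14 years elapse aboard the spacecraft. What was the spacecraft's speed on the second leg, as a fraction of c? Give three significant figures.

Leg 1: γ = 6.69; τ_1 = 18.37/6.690 = 2.746 years.
Leg 2: speed unknown; τ_2 = 17.40/γ_2.
Total proper time: 2.746 + τ_2 = 13.14, so τ_2 = 13.14 − 2.746 = 10.39 years.
γ_2 = 17.40/10.39 = 1.674; β = √(1 − 1/γ²) = √0.6432.

β = 0.802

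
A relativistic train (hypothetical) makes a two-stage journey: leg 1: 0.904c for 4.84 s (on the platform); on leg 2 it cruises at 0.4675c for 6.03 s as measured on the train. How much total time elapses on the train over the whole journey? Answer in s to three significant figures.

Leg 1: γ = 1/√(1 − 0.904²) = 1/√0.1828 = 2.339; τ_1 = 4.84/2.339 = 2.069 s.
Leg 2: 6.03 s is already measured on the train.
Total: 2.069 + 6.030 s.

τ = 8.10 s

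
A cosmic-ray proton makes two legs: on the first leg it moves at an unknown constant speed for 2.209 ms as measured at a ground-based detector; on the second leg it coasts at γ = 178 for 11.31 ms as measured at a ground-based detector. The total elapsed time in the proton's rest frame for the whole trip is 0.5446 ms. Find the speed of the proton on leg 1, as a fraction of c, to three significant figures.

β = 0.976

Leg 1: speed unknown; τ_1 = 2.209/γ_1.
Leg 2: γ = 178; τ_2 = 11.31/178.0 = 0.06354 ms.
Total proper time: τ_1 + 0.06354 = 0.5446, so τ_1 = 0.5446 − 0.06354 = 0.4811 ms.
γ_1 = 2.209/0.4811 = 4.592; β = √(1 − 1/γ²) = √0.9526.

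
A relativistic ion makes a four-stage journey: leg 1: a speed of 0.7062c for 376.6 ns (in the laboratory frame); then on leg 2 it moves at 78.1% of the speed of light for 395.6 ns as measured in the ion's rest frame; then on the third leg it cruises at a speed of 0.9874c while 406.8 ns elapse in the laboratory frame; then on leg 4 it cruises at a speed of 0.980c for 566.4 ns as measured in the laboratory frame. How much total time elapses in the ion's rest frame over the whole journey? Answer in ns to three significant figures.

Leg 1: γ = 1/√(1 − 0.7062²) = 1/√0.5013 = 1.412; τ_1 = 376.6/1.412 = 266.6 ns.
Leg 2: 395.6 ns is already measured in the ion's rest frame.
Leg 3: γ = 1/√(1 − 0.9874²) = 1/√0.02504 = 6.319; τ_3 = 406.8/6.319 = 64.37 ns.
Leg 4: γ = 1/√(1 − 0.980²) = 1/√0.03960 = 5.025; τ_4 = 566.4/5.025 = 112.7 ns.
Total: 266.6 + 395.6 + 64.37 + 112.7 ns.

τ = 839 ns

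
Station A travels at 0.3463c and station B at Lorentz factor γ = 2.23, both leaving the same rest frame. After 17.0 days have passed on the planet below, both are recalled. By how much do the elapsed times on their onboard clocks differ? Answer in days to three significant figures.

|τ_A − τ_B| = 8.32 days

A: γ = 1/√(1 − 0.3463²) = 1/√0.8801 = 1.066; τ_A = 17.0/1.066 = 15.95 days.
B: γ = 2.23; τ_B = 17.0/2.230 = 7.623 days.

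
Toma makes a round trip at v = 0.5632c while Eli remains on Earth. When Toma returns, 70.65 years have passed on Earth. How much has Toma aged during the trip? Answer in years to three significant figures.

τ = 58.4 years

γ = 1/√(1 − 0.5632²) = 1/√0.6828 = 1.210
Toma's clock measures proper time along the trip: τ = Δt/γ = 70.65/1.210 years.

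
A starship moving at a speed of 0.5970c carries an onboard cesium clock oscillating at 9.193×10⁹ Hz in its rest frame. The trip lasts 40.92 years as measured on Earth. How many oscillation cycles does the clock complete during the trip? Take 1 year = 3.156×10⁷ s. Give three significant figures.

γ = 1/√(1 − 0.5970²) = 1/√0.6436 = 1.247
The oscillator's own cycle count is N = f × τ where τ is the proper time on the ship. τ = Δt/γ = 40.92/1.247 = 32.83 years = 1.036×10⁹ s.
N = 9.193×10⁹ × 1.036×10⁹ = 9.524×10¹⁸.

N = 9.52×10¹⁸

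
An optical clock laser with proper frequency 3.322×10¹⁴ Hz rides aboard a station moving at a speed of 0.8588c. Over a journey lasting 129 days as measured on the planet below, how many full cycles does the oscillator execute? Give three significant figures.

N = 1.90×10²¹

γ = 1/√(1 − 0.8588²) = 1/√0.2625 = 1.952
The oscillator's own cycle count is N = f × τ where τ is the proper time aboard the station. τ = Δt/γ = 129/1.952 = 66.09 days = 5.710×10⁶ s.
N = 3.322×10¹⁴ × 5.710×10⁶ = 1.897×10²¹.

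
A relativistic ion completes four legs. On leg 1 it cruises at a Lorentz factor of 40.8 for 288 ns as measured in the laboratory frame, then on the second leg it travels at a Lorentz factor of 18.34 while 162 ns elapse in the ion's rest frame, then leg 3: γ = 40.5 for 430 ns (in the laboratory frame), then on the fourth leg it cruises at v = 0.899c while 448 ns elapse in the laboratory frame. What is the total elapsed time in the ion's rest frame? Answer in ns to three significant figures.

τ = 376 ns

Leg 1: γ = 40.8; τ_1 = 288/40.80 = 7.059 ns.
Leg 2: 162 ns is already measured in the ion's rest frame.
Leg 3: γ = 40.5; τ_3 = 430/40.50 = 10.62 ns.
Leg 4: γ = 1/√(1 − 0.899²) = 1/√0.1918 = 2.283; τ_4 = 448/2.283 = 196.2 ns.
Total: 7.059 + 162.0 + 10.62 + 196.2 ns.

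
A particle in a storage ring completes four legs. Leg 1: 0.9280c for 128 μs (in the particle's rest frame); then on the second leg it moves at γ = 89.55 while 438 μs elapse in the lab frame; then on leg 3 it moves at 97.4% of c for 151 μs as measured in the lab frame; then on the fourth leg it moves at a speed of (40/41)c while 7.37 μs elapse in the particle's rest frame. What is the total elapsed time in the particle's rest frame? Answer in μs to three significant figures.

Leg 1: 128 μs is already measured in the particle's rest frame.
Leg 2: γ = 89.55; τ_2 = 438/89.55 = 4.891 μs.
Leg 3: β = 0.974; γ = 1/√(1 − 0.974²) = 1/√0.05132 = 4.414; τ_3 = 151/4.414 = 34.21 μs.
Leg 4: 7.37 μs is already measured in the particle's rest frame.
Total: 128.0 + 4.891 + 34.21 + 7.370 μs.

τ = 174 μs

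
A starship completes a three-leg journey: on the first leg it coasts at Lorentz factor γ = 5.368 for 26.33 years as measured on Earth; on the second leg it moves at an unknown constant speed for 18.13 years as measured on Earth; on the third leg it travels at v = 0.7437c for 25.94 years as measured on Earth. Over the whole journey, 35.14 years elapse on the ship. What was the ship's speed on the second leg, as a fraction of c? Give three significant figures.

Leg 1: γ = 5.368; τ_1 = 26.33/5.368 = 4.905 years.
Leg 2: speed unknown; τ_2 = 18.13/γ_2.
Leg 3: γ = 1/√(1 − 0.7437²) = 1/√0.4469 = 1.496; τ_3 = 25.94/1.496 = 17.34 years.
Total proper time: 4.905 + τ_2 + 17.34 = 35.14, so τ_2 = 35.14 − 22.25 = 12.89 years.
γ_2 = 18.13/12.89 = 1.406; β = √(1 − 1/γ²) = √0.4942.

β = 0.703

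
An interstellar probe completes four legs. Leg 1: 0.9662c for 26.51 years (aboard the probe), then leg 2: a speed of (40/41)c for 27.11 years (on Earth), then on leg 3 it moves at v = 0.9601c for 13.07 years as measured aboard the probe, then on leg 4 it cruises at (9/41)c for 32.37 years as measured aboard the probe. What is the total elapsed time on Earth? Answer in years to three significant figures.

Leg 1: γ = 1/√(1 − 0.9662²) = 1/√0.06646 = 3.879; Δt_1 = 3.879 × 26.51 = 102.8 years.
Leg 2: 27.11 years is already measured on Earth.
Leg 3: γ = 1/√(1 − 0.9601²) = 1/√0.07821 = 3.576; Δt_3 = 3.576 × 13.07 = 46.74 years.
Leg 4: γ = 1/√(1 − (9/41)²) = 41/40 = 1.025; Δt_4 = 1.025 × 32.37 = 33.18 years.
Total: 102.8 + 27.11 + 46.74 + 33.18 years.

Δt = 210 years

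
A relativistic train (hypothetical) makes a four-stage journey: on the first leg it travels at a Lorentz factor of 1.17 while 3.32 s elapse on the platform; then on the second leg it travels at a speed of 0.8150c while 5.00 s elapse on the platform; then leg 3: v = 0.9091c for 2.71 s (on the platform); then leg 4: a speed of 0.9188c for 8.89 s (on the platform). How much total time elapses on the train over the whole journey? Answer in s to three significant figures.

Leg 1: γ = 1.17; τ_1 = 3.32/1.170 = 2.838 s.
Leg 2: γ = 1/√(1 − 0.8150²) = 1/√0.3358 = 1.726; τ_2 = 5.00/1.726 = 2.897 s.
Leg 3: γ = 1/√(1 − 0.9091²) = 1/√0.1735 = 2.401; τ_3 = 2.71/2.401 = 1.129 s.
Leg 4: γ = 1/√(1 − 0.9188²) = 1/√0.1558 = 2.533; τ_4 = 8.89/2.533 = 3.509 s.
Total: 2.838 + 2.897 + 1.129 + 3.509 s.

τ = 10.4 s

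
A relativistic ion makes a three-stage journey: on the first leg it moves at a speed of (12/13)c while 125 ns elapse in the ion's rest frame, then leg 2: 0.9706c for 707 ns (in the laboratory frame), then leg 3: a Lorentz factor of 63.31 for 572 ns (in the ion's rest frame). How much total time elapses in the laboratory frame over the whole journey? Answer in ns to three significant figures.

Δt = 3.72×10⁴ ns

Leg 1: γ = 1/√(1 − (12/13)²) = 13/5 = 2.600; Δt_1 = 2.600 × 125 = 325.0 ns.
Leg 2: 707 ns is already measured in the laboratory frame.
Leg 3: γ = 63.31; Δt_3 = 63.31 × 572 = 3.621×10⁴ ns.
Total: 325.0 + 707.0 + 3.621×10⁴ ns.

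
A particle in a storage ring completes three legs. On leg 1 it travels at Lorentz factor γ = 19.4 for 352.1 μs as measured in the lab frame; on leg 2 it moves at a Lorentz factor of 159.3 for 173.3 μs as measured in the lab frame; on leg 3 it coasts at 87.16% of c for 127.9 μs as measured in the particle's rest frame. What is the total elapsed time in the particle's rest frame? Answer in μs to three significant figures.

Leg 1: γ = 19.4; τ_1 = 352.1/19.40 = 18.15 μs.
Leg 2: γ = 159.3; τ_2 = 173.3/159.3 = 1.088 μs.
Leg 3: 127.9 μs is already measured in the particle's rest frame.
Total: 18.15 + 1.088 + 127.9 μs.

τ = 147 μs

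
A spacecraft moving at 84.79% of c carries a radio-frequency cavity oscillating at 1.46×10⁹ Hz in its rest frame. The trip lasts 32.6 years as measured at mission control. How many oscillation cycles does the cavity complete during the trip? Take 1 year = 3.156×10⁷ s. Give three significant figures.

β = 0.8479; γ = 1/√(1 − 0.8479²) = 1/√0.2811 = 1.886
The oscillator's own cycle count is N = f × τ where τ is the proper time aboard the spacecraft. τ = Δt/γ = 32.6/1.886 = 17.28 years = 5.455×10⁸ s.
N = 1.46×10⁹ × 5.455×10⁸ = 7.964×10¹⁷.

N = 7.96×10¹⁷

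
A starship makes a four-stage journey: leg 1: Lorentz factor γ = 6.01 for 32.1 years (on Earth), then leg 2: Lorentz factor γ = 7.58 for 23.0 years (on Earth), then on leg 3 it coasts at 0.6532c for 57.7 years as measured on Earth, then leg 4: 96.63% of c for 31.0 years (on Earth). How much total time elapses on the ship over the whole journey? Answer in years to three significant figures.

Leg 1: γ = 6.01; τ_1 = 32.1/6.010 = 5.341 years.
Leg 2: γ = 7.58; τ_2 = 23.0/7.580 = 3.034 years.
Leg 3: γ = 1/√(1 − 0.6532²) = 1/√0.5733 = 1.321; τ_3 = 57.7/1.321 = 43.69 years.
Leg 4: β = 0.9663; γ = 1/√(1 − 0.9663²) = 1/√0.06626 = 3.885; τ_4 = 31.0/3.885 = 7.980 years.
Total: 5.341 + 3.034 + 43.69 + 7.980 years.

τ = 60.0 years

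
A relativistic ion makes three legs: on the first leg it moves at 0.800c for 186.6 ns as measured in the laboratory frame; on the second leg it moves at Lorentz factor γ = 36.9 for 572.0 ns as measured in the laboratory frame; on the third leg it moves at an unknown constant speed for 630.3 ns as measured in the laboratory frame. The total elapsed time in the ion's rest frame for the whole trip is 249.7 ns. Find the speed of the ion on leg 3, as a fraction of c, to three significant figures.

Leg 1: γ = 1/√(1 − 0.800²) = 5/3 ≈ 1.667; τ_1 = 186.6/1.667 = 112.0 ns.
Leg 2: γ = 36.9; τ_2 = 572.0/36.90 = 15.50 ns.
Leg 3: speed unknown; τ_3 = 630.3/γ_3.
Total proper time: 112.0 + 15.50 + τ_3 = 249.7, so τ_3 = 249.7 − 127.5 = 122.2 ns.
γ_3 = 630.3/122.2 = 5.156; β = √(1 − 1/γ²) = √0.9624.

β = 0.981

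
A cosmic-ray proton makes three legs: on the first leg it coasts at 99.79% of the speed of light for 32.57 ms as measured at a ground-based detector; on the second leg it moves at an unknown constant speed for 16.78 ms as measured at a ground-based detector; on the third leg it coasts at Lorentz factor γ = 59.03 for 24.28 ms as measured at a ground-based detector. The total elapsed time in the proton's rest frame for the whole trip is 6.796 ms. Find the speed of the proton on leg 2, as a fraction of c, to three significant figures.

β = 0.967

Leg 1: β = 0.9979; γ = 1/√(1 − 0.9979²) = 1/√0.004196 = 15.44; τ_1 = 32.57/15.44 = 2.110 ms.
Leg 2: speed unknown; τ_2 = 16.78/γ_2.
Leg 3: γ = 59.03; τ_3 = 24.28/59.03 = 0.4113 ms.
Total proper time: 2.110 + τ_2 + 0.4113 = 6.796, so τ_2 = 6.796 − 2.521 = 4.275 ms.
γ_2 = 16.78/4.275 = 3.925; β = √(1 − 1/γ²) = √0.9351.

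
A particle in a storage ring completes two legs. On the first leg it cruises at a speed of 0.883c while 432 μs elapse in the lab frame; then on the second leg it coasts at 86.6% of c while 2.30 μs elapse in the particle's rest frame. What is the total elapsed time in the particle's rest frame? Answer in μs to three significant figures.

Leg 1: γ = 1/√(1 − 0.883²) = 1/√0.2203 = 2.131; τ_1 = 432/2.131 = 202.8 μs.
Leg 2: 2.30 μs is already measured in the particle's rest frame.
Total: 202.8 + 2.300 μs.

τ = 205 μs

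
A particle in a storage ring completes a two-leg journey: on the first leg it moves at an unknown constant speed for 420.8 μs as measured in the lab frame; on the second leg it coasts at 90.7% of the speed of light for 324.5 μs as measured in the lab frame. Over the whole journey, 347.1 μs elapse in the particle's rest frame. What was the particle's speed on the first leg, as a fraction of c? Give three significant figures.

β = 0.866

Leg 1: speed unknown; τ_1 = 420.8/γ_1.
Leg 2: β = 0.907; γ = 1/√(1 − 0.907²) = 1/√0.1774 = 2.375; τ_2 = 324.5/2.375 = 136.7 μs.
Total proper time: τ_1 + 136.7 = 347.1, so τ_1 = 347.1 − 136.7 = 210.4 μs.
γ_1 = 420.8/210.4 = 2.000; β = √(1 − 1/γ²) = √0.7499.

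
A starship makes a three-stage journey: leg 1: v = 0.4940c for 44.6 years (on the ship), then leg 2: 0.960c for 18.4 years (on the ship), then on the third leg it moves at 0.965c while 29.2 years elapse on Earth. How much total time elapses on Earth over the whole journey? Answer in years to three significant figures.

Δt = 146 years

Leg 1: γ = 1/√(1 − 0.4940²) = 1/√0.7560 = 1.150; Δt_1 = 1.150 × 44.6 = 51.30 years.
Leg 2: γ = 1/√(1 − 0.960²) = 25/7 ≈ 3.571; Δt_2 = 3.571 × 18.4 = 65.71 years.
Leg 3: 29.2 years is already measured on Earth.
Total: 51.30 + 65.71 + 29.20 years.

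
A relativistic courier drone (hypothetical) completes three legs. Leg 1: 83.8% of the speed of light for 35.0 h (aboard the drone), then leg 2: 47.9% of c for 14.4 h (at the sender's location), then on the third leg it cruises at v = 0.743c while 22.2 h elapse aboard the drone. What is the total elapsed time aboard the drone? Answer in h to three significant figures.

Leg 1: 35.0 h is already measured aboard the drone.
Leg 2: β = 0.479; γ = 1/√(1 − 0.479²) = 1/√0.7706 = 1.139; τ_2 = 14.4/1.139 = 12.64 h.
Leg 3: 22.2 h is already measured aboard the drone.
Total: 35.00 + 12.64 + 22.20 h.

τ = 69.8 h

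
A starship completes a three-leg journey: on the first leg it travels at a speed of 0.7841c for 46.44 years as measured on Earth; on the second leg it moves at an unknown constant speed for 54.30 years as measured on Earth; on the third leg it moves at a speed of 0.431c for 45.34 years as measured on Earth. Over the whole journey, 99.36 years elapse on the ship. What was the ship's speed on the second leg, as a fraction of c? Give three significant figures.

Leg 1: γ = 1/√(1 − 0.7841²) = 1/√0.3852 = 1.611; τ_1 = 46.44/1.611 = 28.82 years.
Leg 2: speed unknown; τ_2 = 54.30/γ_2.
Leg 3: γ = 1/√(1 − 0.431²) = 1/√0.8142 = 1.108; τ_3 = 45.34/1.108 = 40.91 years.
Total proper time: 28.82 + τ_2 + 40.91 = 99.36, so τ_2 = 99.36 − 69.73 = 29.63 years.
γ_2 = 54.30/29.63 = 1.833; β = √(1 − 1/γ²) = √0.7023.

β = 0.838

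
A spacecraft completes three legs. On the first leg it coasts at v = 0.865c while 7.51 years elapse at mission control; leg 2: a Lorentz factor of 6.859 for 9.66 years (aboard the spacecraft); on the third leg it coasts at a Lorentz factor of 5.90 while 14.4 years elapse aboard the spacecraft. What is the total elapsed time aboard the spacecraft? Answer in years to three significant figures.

Leg 1: γ = 1/√(1 − 0.865²) = 1/√0.2518 = 1.993; τ_1 = 7.51/1.993 = 3.768 years.
Leg 2: 9.66 years is already measured aboard the spacecraft.
Leg 3: 14.4 years is already measured aboard the spacecraft.
Total: 3.768 + 9.660 + 14.40 years.

τ = 27.8 years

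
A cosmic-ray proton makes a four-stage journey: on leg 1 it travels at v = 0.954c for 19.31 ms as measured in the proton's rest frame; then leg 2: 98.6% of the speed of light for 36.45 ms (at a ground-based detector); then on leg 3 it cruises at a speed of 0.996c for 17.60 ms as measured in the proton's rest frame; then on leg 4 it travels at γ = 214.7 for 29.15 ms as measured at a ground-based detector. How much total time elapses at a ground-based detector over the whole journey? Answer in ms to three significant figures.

Δt = 327 ms

Leg 1: γ = 1/√(1 − 0.954²) = 1/√0.08988 = 3.335; Δt_1 = 3.335 × 19.31 = 64.41 ms.
Leg 2: 36.45 ms is already measured at a ground-based detector.
Leg 3: γ = 1/√(1 − 0.996²) = 1/√0.007984 = 11.19; Δt_3 = 11.19 × 17.60 = 197.0 ms.
Leg 4: 29.15 ms is already measured at a ground-based detector.
Total: 64.41 + 36.45 + 197.0 + 29.15 ms.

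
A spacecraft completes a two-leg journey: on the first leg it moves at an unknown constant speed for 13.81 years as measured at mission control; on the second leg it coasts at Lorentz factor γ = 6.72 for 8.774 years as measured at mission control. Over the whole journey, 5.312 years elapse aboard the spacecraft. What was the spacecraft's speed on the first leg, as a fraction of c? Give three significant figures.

β = 0.957

Leg 1: speed unknown; τ_1 = 13.81/γ_1.
Leg 2: γ = 6.72; τ_2 = 8.774/6.720 = 1.306 years.
Total proper time: τ_1 + 1.306 = 5.312, so τ_1 = 5.312 − 1.306 = 4.006 years.
γ_1 = 13.81/4.006 = 3.447; β = √(1 − 1/γ²) = √0.9158.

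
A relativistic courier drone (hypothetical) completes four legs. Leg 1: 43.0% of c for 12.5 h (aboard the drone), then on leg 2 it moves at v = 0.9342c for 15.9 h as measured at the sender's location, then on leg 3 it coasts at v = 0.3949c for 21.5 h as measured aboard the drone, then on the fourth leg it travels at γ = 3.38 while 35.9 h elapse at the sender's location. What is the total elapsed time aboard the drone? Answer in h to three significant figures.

τ = 50.3 h

Leg 1: 12.5 h is already measured aboard the drone.
Leg 2: γ = 1/√(1 − 0.9342²) = 1/√0.1273 = 2.803; τ_2 = 15.9/2.803 = 5.672 h.
Leg 3: 21.5 h is already measured aboard the drone.
Leg 4: γ = 3.38; τ_4 = 35.9/3.380 = 10.62 h.
Total: 12.50 + 5.672 + 21.50 + 10.62 h.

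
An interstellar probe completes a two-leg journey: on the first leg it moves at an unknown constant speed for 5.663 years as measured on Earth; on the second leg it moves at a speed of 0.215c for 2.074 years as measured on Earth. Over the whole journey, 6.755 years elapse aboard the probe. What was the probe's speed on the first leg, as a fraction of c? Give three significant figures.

Leg 1: speed unknown; τ_1 = 5.663/γ_1.
Leg 2: γ = 1/√(1 − 0.215²) = 1/√0.9538 = 1.024; τ_2 = 2.074/1.024 = 2.025 years.
Total proper time: τ_1 + 2.025 = 6.755, so τ_1 = 6.755 − 2.025 = 4.730 years.
γ_1 = 5.663/4.730 = 1.197; β = √(1 − 1/γ²) = √0.3025.

β = 0.550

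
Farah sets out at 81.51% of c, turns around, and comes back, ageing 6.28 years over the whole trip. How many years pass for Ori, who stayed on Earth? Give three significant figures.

Δt = 10.8 years

β = 0.8151; γ = 1/√(1 − 0.8151²) = 1/√0.3356 = 1.726
Earth-frame duration is the dilated interval: Δt = γτ = 1.726 × 6.28 years.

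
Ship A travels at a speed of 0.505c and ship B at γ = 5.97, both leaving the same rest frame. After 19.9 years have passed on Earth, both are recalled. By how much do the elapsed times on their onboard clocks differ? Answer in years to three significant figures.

|τ_A − τ_B| = 13.8 years

A: γ = 1/√(1 − 0.505²) = 1/√0.7450 = 1.159; τ_A = 19.9/1.159 = 17.18 years.
B: γ = 5.97; τ_B = 19.9/5.970 = 3.333 years.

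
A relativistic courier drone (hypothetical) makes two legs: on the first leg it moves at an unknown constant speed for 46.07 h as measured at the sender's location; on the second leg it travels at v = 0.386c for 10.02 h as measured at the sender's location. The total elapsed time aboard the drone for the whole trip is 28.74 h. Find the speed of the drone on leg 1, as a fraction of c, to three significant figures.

Leg 1: speed unknown; τ_1 = 46.07/γ_1.
Leg 2: γ = 1/√(1 − 0.386²) = 1/√0.8510 = 1.084; τ_2 = 10.02/1.084 = 9.243 h.
Total proper time: τ_1 + 9.243 = 28.74, so τ_1 = 28.74 − 9.243 = 19.50 h.
γ_1 = 46.07/19.50 = 2.363; β = √(1 − 1/γ²) = √0.8209.

β = 0.906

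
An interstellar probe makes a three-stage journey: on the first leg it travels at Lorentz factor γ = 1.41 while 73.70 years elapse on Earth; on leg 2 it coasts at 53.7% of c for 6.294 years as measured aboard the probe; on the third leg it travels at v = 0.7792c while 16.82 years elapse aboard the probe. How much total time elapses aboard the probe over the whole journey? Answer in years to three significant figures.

τ = 75.4 years

Leg 1: γ = 1.41; τ_1 = 73.70/1.410 = 52.27 years.
Leg 2: 6.294 years is already measured aboard the probe.
Leg 3: 16.82 years is already measured aboard the probe.
Total: 52.27 + 6.294 + 16.82 years.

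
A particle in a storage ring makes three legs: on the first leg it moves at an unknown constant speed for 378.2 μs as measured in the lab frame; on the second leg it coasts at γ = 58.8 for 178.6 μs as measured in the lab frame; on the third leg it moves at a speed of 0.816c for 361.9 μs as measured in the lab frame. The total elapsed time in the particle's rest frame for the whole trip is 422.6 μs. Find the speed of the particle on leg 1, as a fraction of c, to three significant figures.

β = 0.831

Leg 1: speed unknown; τ_1 = 378.2/γ_1.
Leg 2: γ = 58.8; τ_2 = 178.6/58.80 = 3.037 μs.
Leg 3: γ = 1/√(1 − 0.816²) = 1/√0.3341 = 1.730; τ_3 = 361.9/1.730 = 209.2 μs.
Total proper time: τ_1 + 3.037 + 209.2 = 422.6, so τ_1 = 422.6 − 212.2 = 210.4 μs.
γ_1 = 378.2/210.4 = 1.798; β = √(1 − 1/γ²) = √0.6906.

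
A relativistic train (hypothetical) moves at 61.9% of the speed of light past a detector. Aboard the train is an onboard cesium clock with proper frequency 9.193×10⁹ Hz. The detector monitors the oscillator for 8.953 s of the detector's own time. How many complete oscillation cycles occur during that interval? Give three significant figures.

N = 6.46×10¹⁰

β = 0.619; γ = 1/√(1 − 0.619²) = 1/√0.6168 = 1.273
During 8.953 s of lab time, the oscillator's proper time advances by τ = Δt/γ = 8.953/1.273 = 7.032 s = 7.032×10⁰ s.
N = f × τ = 9.193×10⁹ × 7.032×10⁰ = 6.464×10¹⁰.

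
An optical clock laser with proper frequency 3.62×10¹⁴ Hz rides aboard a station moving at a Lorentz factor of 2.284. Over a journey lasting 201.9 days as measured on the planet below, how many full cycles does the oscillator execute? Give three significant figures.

N = 2.76×10²¹

γ = 2.284
The oscillator's own cycle count is N = f × τ where τ is the proper time aboard the station. τ = Δt/γ = 201.9/2.284 = 88.40 days = 7.638×10⁶ s.
N = 3.62×10¹⁴ × 7.638×10⁶ = 2.765×10²¹.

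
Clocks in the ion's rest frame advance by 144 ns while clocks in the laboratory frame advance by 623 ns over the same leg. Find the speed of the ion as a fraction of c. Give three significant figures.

v = 0.973c

The proper time is measured in the ion's rest frame (both events occur at the ion's location); Δt is measured in the laboratory frame. γ = Δt/τ = 623/144 = 4.326.
β = √(1 − 1/γ²) = √(1 − 0.05343) = √0.9466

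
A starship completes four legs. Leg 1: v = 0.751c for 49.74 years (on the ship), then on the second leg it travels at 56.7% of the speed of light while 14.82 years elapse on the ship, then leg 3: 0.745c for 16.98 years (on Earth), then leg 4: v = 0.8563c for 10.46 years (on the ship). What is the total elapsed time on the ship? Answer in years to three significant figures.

τ = 86.3 years

Leg 1: 49.74 years is already measured on the ship.
Leg 2: 14.82 years is already measured on the ship.
Leg 3: γ = 1/√(1 − 0.745²) = 1/√0.4450 = 1.499; τ_3 = 16.98/1.499 = 11.33 years.
Leg 4: 10.46 years is already measured on the ship.
Total: 49.74 + 14.82 + 11.33 + 10.46 years.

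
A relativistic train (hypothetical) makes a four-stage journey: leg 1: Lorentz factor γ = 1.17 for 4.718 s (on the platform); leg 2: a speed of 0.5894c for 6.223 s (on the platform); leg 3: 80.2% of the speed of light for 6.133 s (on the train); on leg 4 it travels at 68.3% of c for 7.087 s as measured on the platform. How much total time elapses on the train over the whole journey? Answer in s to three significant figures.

Leg 1: γ = 1.17; τ_1 = 4.718/1.170 = 4.032 s.
Leg 2: γ = 1/√(1 − 0.5894²) = 1/√0.6526 = 1.238; τ_2 = 6.223/1.238 = 5.027 s.
Leg 3: 6.133 s is already measured on the train.
Leg 4: β = 0.683; γ = 1/√(1 − 0.683²) = 1/√0.5335 = 1.369; τ_4 = 7.087/1.369 = 5.176 s.
Total: 4.032 + 5.027 + 6.133 + 5.176 s.

τ = 20.4 s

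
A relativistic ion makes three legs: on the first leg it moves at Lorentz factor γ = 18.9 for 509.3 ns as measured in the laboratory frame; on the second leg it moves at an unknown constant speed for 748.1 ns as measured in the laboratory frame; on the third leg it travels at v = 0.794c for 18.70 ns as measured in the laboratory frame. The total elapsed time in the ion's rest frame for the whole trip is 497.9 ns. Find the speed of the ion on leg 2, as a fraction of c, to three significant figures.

Leg 1: γ = 18.9; τ_1 = 509.3/18.90 = 26.95 ns.
Leg 2: speed unknown; τ_2 = 748.1/γ_2.
Leg 3: γ = 1/√(1 − 0.794²) = 1/√0.3696 = 1.645; τ_3 = 18.70/1.645 = 11.37 ns.
Total proper time: 26.95 + τ_2 + 11.37 = 497.9, so τ_2 = 497.9 − 38.32 = 459.6 ns.
γ_2 = 748.1/459.6 = 1.628; β = √(1 − 1/γ²) = √0.6226.

β = 0.789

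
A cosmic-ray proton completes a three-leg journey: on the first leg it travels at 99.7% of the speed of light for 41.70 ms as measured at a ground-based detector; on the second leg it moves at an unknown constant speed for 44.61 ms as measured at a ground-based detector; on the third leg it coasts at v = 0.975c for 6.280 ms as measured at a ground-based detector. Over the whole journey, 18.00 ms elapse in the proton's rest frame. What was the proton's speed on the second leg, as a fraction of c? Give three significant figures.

Leg 1: β = 0.997; γ = 1/√(1 − 0.997²) = 1/√0.005991 = 12.92; τ_1 = 41.70/12.92 = 3.228 ms.
Leg 2: speed unknown; τ_2 = 44.61/γ_2.
Leg 3: γ = 1/√(1 − 0.975²) = 1/√0.04938 = 4.500; τ_3 = 6.280/4.500 = 1.395 ms.
Total proper time: 3.228 + τ_2 + 1.395 = 18.00, so τ_2 = 18.00 − 4.623 = 13.38 ms.
γ_2 = 44.61/13.38 = 3.335; β = √(1 − 1/γ²) = √0.9101.

β = 0.954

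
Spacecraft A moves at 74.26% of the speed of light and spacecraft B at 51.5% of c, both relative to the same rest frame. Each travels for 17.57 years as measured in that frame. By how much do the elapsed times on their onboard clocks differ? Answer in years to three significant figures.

|τ_A − τ_B| = 3.29 years

A: β = 0.7426; γ = 1/√(1 − 0.7426²) = 1/√0.4485 = 1.493; τ_A = 17.57/1.493 = 11.77 years.
B: β = 0.515; γ = 1/√(1 − 0.515²) = 1/√0.7348 = 1.167; τ_B = 17.57/1.167 = 15.06 years.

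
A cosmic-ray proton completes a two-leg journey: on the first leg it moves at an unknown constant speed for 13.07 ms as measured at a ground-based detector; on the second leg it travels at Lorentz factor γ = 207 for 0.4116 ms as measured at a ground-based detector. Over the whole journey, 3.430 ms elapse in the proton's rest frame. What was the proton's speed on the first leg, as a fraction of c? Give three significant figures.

Leg 1: speed unknown; τ_1 = 13.07/γ_1.
Leg 2: γ = 207; τ_2 = 0.4116/207.0 = 0.001988 ms.
Total proper time: τ_1 + 0.001988 = 3.430, so τ_1 = 3.430 − 0.001988 = 3.428 ms.
γ_1 = 13.07/3.428 = 3.813; β = √(1 − 1/γ²) = √0.9312.

β = 0.965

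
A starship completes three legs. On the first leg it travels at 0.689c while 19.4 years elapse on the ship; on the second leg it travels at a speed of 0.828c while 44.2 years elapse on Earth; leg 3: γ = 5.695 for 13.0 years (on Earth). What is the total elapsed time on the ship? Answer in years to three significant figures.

τ = 46.5 years

Leg 1: 19.4 years is already measured on the ship.
Leg 2: γ = 1/√(1 − 0.828²) = 1/√0.3144 = 1.783; τ_2 = 44.2/1.783 = 24.78 years.
Leg 3: γ = 5.695; τ_3 = 13.0/5.695 = 2.283 years.
Total: 19.40 + 24.78 + 2.283 years.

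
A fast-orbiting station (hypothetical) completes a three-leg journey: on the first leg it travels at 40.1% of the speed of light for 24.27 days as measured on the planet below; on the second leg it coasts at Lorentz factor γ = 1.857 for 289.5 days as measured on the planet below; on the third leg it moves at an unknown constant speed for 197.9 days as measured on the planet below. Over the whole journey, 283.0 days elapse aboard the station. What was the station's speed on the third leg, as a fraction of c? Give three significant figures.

β = 0.848

Leg 1: β = 0.401; γ = 1/√(1 − 0.401²) = 1/√0.8392 = 1.092; τ_1 = 24.27/1.092 = 22.23 days.
Leg 2: γ = 1.857; τ_2 = 289.5/1.857 = 155.9 days.
Leg 3: speed unknown; τ_3 = 197.9/γ_3.
Total proper time: 22.23 + 155.9 + τ_3 = 283.0, so τ_3 = 283.0 − 178.1 = 104.9 days.
γ_3 = 197.9/104.9 = 1.887; β = √(1 − 1/γ²) = √0.7192.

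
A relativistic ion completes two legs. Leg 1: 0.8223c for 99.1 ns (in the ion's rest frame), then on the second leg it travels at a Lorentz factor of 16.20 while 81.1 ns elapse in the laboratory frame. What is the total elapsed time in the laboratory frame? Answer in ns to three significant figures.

Δt = 255 ns

Leg 1: γ = 1/√(1 − 0.8223²) = 1/√0.3238 = 1.757; Δt_1 = 1.757 × 99.1 = 174.1 ns.
Leg 2: 81.1 ns is already measured in the laboratory frame.
Total: 174.1 + 81.10 ns.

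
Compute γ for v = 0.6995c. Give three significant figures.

γ = 1.40

γ = 1/√(1 − 0.6995²) = 1/√0.5107 = 1.399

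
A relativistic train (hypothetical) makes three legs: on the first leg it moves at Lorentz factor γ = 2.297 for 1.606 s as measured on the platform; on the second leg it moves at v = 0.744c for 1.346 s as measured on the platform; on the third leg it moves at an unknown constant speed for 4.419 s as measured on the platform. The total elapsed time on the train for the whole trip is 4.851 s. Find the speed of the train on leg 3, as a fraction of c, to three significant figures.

Leg 1: γ = 2.297; τ_1 = 1.606/2.297 = 0.6992 s.
Leg 2: γ = 1/√(1 − 0.744²) = 1/√0.4465 = 1.497; τ_2 = 1.346/1.497 = 0.8994 s.
Leg 3: speed unknown; τ_3 = 4.419/γ_3.
Total proper time: 0.6992 + 0.8994 + τ_3 = 4.851, so τ_3 = 4.851 − 1.599 = 3.252 s.
γ_3 = 4.419/3.252 = 1.359; β = √(1 − 1/γ²) = √0.4583.

β = 0.677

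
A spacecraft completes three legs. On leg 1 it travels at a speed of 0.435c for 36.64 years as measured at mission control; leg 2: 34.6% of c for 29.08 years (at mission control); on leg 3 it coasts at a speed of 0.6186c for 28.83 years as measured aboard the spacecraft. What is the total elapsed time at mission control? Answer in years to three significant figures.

Leg 1: 36.64 years is already measured at mission control.
Leg 2: 29.08 years is already measured at mission control.
Leg 3: γ = 1/√(1 − 0.6186²) = 1/√0.6173 = 1.273; Δt_3 = 1.273 × 28.83 = 36.69 years.
Total: 36.64 + 29.08 + 36.69 years.

Δt = 102 years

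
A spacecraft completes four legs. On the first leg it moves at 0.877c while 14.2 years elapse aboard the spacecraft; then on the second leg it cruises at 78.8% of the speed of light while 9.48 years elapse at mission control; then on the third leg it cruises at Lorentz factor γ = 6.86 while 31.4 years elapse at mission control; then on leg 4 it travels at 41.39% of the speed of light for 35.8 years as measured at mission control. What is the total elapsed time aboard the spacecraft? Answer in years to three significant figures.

τ = 57.2 years

Leg 1: 14.2 years is already measured aboard the spacecraft.
Leg 2: β = 0.788; γ = 1/√(1 − 0.788²) = 1/√0.3791 = 1.624; τ_2 = 9.48/1.624 = 5.837 years.
Leg 3: γ = 6.86; τ_3 = 31.4/6.860 = 4.577 years.
Leg 4: β = 0.4139; γ = 1/√(1 − 0.4139²) = 1/√0.8287 = 1.099; τ_4 = 35.8/1.099 = 32.59 years.
Total: 14.20 + 5.837 + 4.577 + 32.59 years.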